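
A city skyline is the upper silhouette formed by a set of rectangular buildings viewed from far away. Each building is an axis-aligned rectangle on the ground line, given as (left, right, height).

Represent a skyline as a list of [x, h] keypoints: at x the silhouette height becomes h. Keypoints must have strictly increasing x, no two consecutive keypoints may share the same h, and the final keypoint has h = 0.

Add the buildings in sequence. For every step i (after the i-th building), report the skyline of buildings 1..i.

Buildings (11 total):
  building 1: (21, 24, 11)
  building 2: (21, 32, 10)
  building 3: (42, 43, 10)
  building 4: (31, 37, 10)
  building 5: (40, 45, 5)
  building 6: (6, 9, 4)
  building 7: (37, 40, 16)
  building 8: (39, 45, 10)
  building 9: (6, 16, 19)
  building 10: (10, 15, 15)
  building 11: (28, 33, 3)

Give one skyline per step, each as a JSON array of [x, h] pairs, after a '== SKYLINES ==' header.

== SKYLINES ==
[[21,11],[24,0]]
[[21,11],[24,10],[32,0]]
[[21,11],[24,10],[32,0],[42,10],[43,0]]
[[21,11],[24,10],[37,0],[42,10],[43,0]]
[[21,11],[24,10],[37,0],[40,5],[42,10],[43,5],[45,0]]
[[6,4],[9,0],[21,11],[24,10],[37,0],[40,5],[42,10],[43,5],[45,0]]
[[6,4],[9,0],[21,11],[24,10],[37,16],[40,5],[42,10],[43,5],[45,0]]
[[6,4],[9,0],[21,11],[24,10],[37,16],[40,10],[45,0]]
[[6,19],[16,0],[21,11],[24,10],[37,16],[40,10],[45,0]]
[[6,19],[16,0],[21,11],[24,10],[37,16],[40,10],[45,0]]
[[6,19],[16,0],[21,11],[24,10],[37,16],[40,10],[45,0]]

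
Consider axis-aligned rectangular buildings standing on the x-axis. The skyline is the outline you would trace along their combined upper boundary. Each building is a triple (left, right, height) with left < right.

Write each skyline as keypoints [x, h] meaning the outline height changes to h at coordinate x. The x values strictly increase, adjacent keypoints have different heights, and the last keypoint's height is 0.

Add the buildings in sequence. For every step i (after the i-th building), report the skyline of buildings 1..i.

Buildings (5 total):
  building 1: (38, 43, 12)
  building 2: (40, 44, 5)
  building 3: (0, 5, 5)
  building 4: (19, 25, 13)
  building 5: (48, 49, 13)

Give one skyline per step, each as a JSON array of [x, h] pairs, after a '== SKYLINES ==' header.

== SKYLINES ==
[[38,12],[43,0]]
[[38,12],[43,5],[44,0]]
[[0,5],[5,0],[38,12],[43,5],[44,0]]
[[0,5],[5,0],[19,13],[25,0],[38,12],[43,5],[44,0]]
[[0,5],[5,0],[19,13],[25,0],[38,12],[43,5],[44,0],[48,13],[49,0]]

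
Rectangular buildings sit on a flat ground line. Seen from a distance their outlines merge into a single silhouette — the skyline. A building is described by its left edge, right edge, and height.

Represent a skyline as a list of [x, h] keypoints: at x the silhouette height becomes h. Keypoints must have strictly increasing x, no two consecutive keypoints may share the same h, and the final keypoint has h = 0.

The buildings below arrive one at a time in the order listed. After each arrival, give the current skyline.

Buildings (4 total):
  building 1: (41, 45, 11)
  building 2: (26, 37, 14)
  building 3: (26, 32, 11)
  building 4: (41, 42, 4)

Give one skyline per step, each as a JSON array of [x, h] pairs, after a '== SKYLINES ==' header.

== SKYLINES ==
[[41,11],[45,0]]
[[26,14],[37,0],[41,11],[45,0]]
[[26,14],[37,0],[41,11],[45,0]]
[[26,14],[37,0],[41,11],[45,0]]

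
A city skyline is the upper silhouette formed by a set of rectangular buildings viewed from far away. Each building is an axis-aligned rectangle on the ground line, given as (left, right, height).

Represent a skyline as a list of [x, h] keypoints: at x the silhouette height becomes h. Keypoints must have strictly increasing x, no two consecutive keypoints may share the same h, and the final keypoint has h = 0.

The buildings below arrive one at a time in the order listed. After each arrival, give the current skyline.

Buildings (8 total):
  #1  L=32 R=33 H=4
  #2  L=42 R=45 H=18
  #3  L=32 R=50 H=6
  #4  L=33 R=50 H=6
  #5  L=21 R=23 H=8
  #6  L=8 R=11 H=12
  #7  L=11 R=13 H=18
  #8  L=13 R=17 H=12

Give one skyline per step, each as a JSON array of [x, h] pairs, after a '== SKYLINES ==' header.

== SKYLINES ==
[[32,4],[33,0]]
[[32,4],[33,0],[42,18],[45,0]]
[[32,6],[42,18],[45,6],[50,0]]
[[32,6],[42,18],[45,6],[50,0]]
[[21,8],[23,0],[32,6],[42,18],[45,6],[50,0]]
[[8,12],[11,0],[21,8],[23,0],[32,6],[42,18],[45,6],[50,0]]
[[8,12],[11,18],[13,0],[21,8],[23,0],[32,6],[42,18],[45,6],[50,0]]
[[8,12],[11,18],[13,12],[17,0],[21,8],[23,0],[32,6],[42,18],[45,6],[50,0]]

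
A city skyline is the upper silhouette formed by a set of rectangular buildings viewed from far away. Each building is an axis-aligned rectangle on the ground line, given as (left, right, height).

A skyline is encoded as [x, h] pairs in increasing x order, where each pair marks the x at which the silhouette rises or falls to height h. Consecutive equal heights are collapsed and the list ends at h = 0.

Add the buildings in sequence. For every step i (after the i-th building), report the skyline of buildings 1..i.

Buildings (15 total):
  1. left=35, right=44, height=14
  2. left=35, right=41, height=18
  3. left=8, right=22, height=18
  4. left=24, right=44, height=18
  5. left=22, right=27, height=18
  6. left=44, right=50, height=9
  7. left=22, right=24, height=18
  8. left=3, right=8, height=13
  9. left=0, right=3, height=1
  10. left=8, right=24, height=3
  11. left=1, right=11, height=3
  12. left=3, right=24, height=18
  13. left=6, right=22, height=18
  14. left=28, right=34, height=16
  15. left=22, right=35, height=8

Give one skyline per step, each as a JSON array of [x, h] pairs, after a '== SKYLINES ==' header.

== SKYLINES ==
[[35,14],[44,0]]
[[35,18],[41,14],[44,0]]
[[8,18],[22,0],[35,18],[41,14],[44,0]]
[[8,18],[22,0],[24,18],[44,0]]
[[8,18],[44,0]]
[[8,18],[44,9],[50,0]]
[[8,18],[44,9],[50,0]]
[[3,13],[8,18],[44,9],[50,0]]
[[0,1],[3,13],[8,18],[44,9],[50,0]]
[[0,1],[3,13],[8,18],[44,9],[50,0]]
[[0,1],[1,3],[3,13],[8,18],[44,9],[50,0]]
[[0,1],[1,3],[3,18],[44,9],[50,0]]
[[0,1],[1,3],[3,18],[44,9],[50,0]]
[[0,1],[1,3],[3,18],[44,9],[50,0]]
[[0,1],[1,3],[3,18],[44,9],[50,0]]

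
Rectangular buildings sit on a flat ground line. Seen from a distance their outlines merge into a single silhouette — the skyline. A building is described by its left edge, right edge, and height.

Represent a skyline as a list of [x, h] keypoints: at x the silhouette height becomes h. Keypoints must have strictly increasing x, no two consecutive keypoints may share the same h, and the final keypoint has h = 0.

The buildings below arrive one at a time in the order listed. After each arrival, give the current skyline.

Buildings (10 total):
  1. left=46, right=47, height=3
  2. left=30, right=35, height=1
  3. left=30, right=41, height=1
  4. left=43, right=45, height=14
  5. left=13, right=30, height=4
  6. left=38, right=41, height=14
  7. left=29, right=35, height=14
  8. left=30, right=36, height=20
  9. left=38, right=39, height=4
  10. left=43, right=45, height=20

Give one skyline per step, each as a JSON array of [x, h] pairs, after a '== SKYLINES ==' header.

== SKYLINES ==
[[46,3],[47,0]]
[[30,1],[35,0],[46,3],[47,0]]
[[30,1],[41,0],[46,3],[47,0]]
[[30,1],[41,0],[43,14],[45,0],[46,3],[47,0]]
[[13,4],[30,1],[41,0],[43,14],[45,0],[46,3],[47,0]]
[[13,4],[30,1],[38,14],[41,0],[43,14],[45,0],[46,3],[47,0]]
[[13,4],[29,14],[35,1],[38,14],[41,0],[43,14],[45,0],[46,3],[47,0]]
[[13,4],[29,14],[30,20],[36,1],[38,14],[41,0],[43,14],[45,0],[46,3],[47,0]]
[[13,4],[29,14],[30,20],[36,1],[38,14],[41,0],[43,14],[45,0],[46,3],[47,0]]
[[13,4],[29,14],[30,20],[36,1],[38,14],[41,0],[43,20],[45,0],[46,3],[47,0]]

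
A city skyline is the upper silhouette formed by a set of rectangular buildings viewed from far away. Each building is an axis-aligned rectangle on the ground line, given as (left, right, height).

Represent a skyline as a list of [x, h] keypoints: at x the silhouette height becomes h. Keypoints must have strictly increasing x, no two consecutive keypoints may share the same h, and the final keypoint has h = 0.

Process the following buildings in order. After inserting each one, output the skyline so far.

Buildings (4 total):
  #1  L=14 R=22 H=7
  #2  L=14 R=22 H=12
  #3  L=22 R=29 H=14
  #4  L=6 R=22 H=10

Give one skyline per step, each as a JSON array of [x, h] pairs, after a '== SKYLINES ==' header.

== SKYLINES ==
[[14,7],[22,0]]
[[14,12],[22,0]]
[[14,12],[22,14],[29,0]]
[[6,10],[14,12],[22,14],[29,0]]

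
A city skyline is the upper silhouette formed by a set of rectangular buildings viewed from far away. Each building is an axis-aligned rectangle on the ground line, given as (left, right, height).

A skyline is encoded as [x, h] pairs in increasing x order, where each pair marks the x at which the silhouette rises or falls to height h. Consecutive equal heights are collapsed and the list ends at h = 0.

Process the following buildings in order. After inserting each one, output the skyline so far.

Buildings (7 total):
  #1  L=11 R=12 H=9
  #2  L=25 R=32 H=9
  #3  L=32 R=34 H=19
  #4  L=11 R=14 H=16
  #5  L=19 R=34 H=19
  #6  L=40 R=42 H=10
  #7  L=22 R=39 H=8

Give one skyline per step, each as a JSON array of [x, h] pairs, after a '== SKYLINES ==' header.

== SKYLINES ==
[[11,9],[12,0]]
[[11,9],[12,0],[25,9],[32,0]]
[[11,9],[12,0],[25,9],[32,19],[34,0]]
[[11,16],[14,0],[25,9],[32,19],[34,0]]
[[11,16],[14,0],[19,19],[34,0]]
[[11,16],[14,0],[19,19],[34,0],[40,10],[42,0]]
[[11,16],[14,0],[19,19],[34,8],[39,0],[40,10],[42,0]]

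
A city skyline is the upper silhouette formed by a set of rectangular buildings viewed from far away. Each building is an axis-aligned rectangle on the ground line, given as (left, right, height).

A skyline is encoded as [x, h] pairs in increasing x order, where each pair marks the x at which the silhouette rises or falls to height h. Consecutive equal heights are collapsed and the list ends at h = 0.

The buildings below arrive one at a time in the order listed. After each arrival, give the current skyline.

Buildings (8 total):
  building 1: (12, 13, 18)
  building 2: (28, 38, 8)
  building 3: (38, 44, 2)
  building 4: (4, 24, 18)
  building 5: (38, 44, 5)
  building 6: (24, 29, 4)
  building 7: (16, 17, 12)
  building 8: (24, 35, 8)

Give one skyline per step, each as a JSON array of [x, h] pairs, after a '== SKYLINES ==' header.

== SKYLINES ==
[[12,18],[13,0]]
[[12,18],[13,0],[28,8],[38,0]]
[[12,18],[13,0],[28,8],[38,2],[44,0]]
[[4,18],[24,0],[28,8],[38,2],[44,0]]
[[4,18],[24,0],[28,8],[38,5],[44,0]]
[[4,18],[24,4],[28,8],[38,5],[44,0]]
[[4,18],[24,4],[28,8],[38,5],[44,0]]
[[4,18],[24,8],[38,5],[44,0]]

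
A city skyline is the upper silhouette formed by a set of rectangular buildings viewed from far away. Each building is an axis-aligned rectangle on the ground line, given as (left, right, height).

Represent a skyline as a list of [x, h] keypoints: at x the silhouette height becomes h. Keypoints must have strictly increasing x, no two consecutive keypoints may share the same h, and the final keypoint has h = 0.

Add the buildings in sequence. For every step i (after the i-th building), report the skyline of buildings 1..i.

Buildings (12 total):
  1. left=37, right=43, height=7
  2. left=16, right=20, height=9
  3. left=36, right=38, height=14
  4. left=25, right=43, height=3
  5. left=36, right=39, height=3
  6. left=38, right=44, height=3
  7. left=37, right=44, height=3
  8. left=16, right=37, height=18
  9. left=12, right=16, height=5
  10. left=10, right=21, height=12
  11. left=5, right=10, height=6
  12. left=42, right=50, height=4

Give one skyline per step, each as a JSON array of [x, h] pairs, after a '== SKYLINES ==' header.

== SKYLINES ==
[[37,7],[43,0]]
[[16,9],[20,0],[37,7],[43,0]]
[[16,9],[20,0],[36,14],[38,7],[43,0]]
[[16,9],[20,0],[25,3],[36,14],[38,7],[43,0]]
[[16,9],[20,0],[25,3],[36,14],[38,7],[43,0]]
[[16,9],[20,0],[25,3],[36,14],[38,7],[43,3],[44,0]]
[[16,9],[20,0],[25,3],[36,14],[38,7],[43,3],[44,0]]
[[16,18],[37,14],[38,7],[43,3],[44,0]]
[[12,5],[16,18],[37,14],[38,7],[43,3],[44,0]]
[[10,12],[16,18],[37,14],[38,7],[43,3],[44,0]]
[[5,6],[10,12],[16,18],[37,14],[38,7],[43,3],[44,0]]
[[5,6],[10,12],[16,18],[37,14],[38,7],[43,4],[50,0]]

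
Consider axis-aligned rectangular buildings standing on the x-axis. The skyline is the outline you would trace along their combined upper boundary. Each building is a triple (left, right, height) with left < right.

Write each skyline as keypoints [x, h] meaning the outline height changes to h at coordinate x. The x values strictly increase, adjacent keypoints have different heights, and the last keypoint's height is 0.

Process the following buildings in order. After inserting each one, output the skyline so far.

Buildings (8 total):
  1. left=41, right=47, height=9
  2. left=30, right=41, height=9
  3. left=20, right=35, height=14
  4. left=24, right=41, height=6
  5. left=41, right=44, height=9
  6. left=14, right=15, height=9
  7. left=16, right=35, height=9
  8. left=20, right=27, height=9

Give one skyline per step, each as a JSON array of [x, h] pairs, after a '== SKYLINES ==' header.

== SKYLINES ==
[[41,9],[47,0]]
[[30,9],[47,0]]
[[20,14],[35,9],[47,0]]
[[20,14],[35,9],[47,0]]
[[20,14],[35,9],[47,0]]
[[14,9],[15,0],[20,14],[35,9],[47,0]]
[[14,9],[15,0],[16,9],[20,14],[35,9],[47,0]]
[[14,9],[15,0],[16,9],[20,14],[35,9],[47,0]]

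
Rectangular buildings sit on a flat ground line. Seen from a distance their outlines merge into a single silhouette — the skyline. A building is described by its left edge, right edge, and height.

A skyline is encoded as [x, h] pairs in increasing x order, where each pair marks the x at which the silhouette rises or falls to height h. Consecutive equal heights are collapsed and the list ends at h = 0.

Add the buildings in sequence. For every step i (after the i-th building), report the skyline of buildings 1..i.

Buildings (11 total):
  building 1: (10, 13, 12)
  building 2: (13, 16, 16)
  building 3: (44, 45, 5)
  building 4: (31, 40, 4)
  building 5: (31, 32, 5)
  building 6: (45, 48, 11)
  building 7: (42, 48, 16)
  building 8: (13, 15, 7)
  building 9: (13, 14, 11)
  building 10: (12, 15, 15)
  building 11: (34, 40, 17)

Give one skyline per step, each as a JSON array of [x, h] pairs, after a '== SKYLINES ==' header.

== SKYLINES ==
[[10,12],[13,0]]
[[10,12],[13,16],[16,0]]
[[10,12],[13,16],[16,0],[44,5],[45,0]]
[[10,12],[13,16],[16,0],[31,4],[40,0],[44,5],[45,0]]
[[10,12],[13,16],[16,0],[31,5],[32,4],[40,0],[44,5],[45,0]]
[[10,12],[13,16],[16,0],[31,5],[32,4],[40,0],[44,5],[45,11],[48,0]]
[[10,12],[13,16],[16,0],[31,5],[32,4],[40,0],[42,16],[48,0]]
[[10,12],[13,16],[16,0],[31,5],[32,4],[40,0],[42,16],[48,0]]
[[10,12],[13,16],[16,0],[31,5],[32,4],[40,0],[42,16],[48,0]]
[[10,12],[12,15],[13,16],[16,0],[31,5],[32,4],[40,0],[42,16],[48,0]]
[[10,12],[12,15],[13,16],[16,0],[31,5],[32,4],[34,17],[40,0],[42,16],[48,0]]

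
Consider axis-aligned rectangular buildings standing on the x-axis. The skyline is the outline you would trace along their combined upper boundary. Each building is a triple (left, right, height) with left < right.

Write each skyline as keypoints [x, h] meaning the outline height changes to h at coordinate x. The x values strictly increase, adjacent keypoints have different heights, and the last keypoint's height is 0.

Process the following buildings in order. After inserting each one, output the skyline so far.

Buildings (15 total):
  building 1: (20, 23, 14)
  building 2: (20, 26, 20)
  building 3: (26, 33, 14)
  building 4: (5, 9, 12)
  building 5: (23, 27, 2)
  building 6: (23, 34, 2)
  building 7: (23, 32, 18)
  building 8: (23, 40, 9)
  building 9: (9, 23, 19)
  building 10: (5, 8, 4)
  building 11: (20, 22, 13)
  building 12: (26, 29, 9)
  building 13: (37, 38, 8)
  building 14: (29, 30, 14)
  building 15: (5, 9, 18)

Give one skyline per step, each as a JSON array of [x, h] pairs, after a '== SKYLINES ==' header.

== SKYLINES ==
[[20,14],[23,0]]
[[20,20],[26,0]]
[[20,20],[26,14],[33,0]]
[[5,12],[9,0],[20,20],[26,14],[33,0]]
[[5,12],[9,0],[20,20],[26,14],[33,0]]
[[5,12],[9,0],[20,20],[26,14],[33,2],[34,0]]
[[5,12],[9,0],[20,20],[26,18],[32,14],[33,2],[34,0]]
[[5,12],[9,0],[20,20],[26,18],[32,14],[33,9],[40,0]]
[[5,12],[9,19],[20,20],[26,18],[32,14],[33,9],[40,0]]
[[5,12],[9,19],[20,20],[26,18],[32,14],[33,9],[40,0]]
[[5,12],[9,19],[20,20],[26,18],[32,14],[33,9],[40,0]]
[[5,12],[9,19],[20,20],[26,18],[32,14],[33,9],[40,0]]
[[5,12],[9,19],[20,20],[26,18],[32,14],[33,9],[40,0]]
[[5,12],[9,19],[20,20],[26,18],[32,14],[33,9],[40,0]]
[[5,18],[9,19],[20,20],[26,18],[32,14],[33,9],[40,0]]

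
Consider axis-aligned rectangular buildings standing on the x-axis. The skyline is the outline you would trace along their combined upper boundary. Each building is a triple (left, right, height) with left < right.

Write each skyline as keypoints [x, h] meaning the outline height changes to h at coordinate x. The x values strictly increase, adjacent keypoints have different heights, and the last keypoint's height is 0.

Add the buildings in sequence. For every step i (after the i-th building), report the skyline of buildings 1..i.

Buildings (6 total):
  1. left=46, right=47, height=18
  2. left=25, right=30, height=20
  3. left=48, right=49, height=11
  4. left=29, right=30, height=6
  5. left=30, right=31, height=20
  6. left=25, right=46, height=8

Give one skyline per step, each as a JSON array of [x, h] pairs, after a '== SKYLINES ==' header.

== SKYLINES ==
[[46,18],[47,0]]
[[25,20],[30,0],[46,18],[47,0]]
[[25,20],[30,0],[46,18],[47,0],[48,11],[49,0]]
[[25,20],[30,0],[46,18],[47,0],[48,11],[49,0]]
[[25,20],[31,0],[46,18],[47,0],[48,11],[49,0]]
[[25,20],[31,8],[46,18],[47,0],[48,11],[49,0]]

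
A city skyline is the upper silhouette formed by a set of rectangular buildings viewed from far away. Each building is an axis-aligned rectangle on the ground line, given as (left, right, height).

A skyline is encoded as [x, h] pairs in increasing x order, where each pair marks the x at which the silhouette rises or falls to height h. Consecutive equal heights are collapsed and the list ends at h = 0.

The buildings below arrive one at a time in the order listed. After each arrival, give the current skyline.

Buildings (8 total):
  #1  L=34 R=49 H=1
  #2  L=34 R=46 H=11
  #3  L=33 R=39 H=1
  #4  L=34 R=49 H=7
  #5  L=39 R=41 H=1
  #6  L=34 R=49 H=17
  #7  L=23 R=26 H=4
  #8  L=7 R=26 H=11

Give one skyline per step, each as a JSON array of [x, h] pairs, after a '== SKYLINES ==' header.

== SKYLINES ==
[[34,1],[49,0]]
[[34,11],[46,1],[49,0]]
[[33,1],[34,11],[46,1],[49,0]]
[[33,1],[34,11],[46,7],[49,0]]
[[33,1],[34,11],[46,7],[49,0]]
[[33,1],[34,17],[49,0]]
[[23,4],[26,0],[33,1],[34,17],[49,0]]
[[7,11],[26,0],[33,1],[34,17],[49,0]]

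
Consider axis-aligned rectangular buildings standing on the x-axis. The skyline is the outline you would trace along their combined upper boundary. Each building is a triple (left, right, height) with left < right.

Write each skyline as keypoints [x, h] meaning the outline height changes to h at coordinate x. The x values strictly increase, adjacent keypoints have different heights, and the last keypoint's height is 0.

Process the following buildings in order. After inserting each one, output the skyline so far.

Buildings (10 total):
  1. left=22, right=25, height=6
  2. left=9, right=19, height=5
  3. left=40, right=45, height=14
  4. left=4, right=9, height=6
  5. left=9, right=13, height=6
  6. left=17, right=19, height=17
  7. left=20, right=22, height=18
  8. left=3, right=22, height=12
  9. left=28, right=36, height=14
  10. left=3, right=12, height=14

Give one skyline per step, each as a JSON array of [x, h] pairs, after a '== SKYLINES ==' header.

== SKYLINES ==
[[22,6],[25,0]]
[[9,5],[19,0],[22,6],[25,0]]
[[9,5],[19,0],[22,6],[25,0],[40,14],[45,0]]
[[4,6],[9,5],[19,0],[22,6],[25,0],[40,14],[45,0]]
[[4,6],[13,5],[19,0],[22,6],[25,0],[40,14],[45,0]]
[[4,6],[13,5],[17,17],[19,0],[22,6],[25,0],[40,14],[45,0]]
[[4,6],[13,5],[17,17],[19,0],[20,18],[22,6],[25,0],[40,14],[45,0]]
[[3,12],[17,17],[19,12],[20,18],[22,6],[25,0],[40,14],[45,0]]
[[3,12],[17,17],[19,12],[20,18],[22,6],[25,0],[28,14],[36,0],[40,14],[45,0]]
[[3,14],[12,12],[17,17],[19,12],[20,18],[22,6],[25,0],[28,14],[36,0],[40,14],[45,0]]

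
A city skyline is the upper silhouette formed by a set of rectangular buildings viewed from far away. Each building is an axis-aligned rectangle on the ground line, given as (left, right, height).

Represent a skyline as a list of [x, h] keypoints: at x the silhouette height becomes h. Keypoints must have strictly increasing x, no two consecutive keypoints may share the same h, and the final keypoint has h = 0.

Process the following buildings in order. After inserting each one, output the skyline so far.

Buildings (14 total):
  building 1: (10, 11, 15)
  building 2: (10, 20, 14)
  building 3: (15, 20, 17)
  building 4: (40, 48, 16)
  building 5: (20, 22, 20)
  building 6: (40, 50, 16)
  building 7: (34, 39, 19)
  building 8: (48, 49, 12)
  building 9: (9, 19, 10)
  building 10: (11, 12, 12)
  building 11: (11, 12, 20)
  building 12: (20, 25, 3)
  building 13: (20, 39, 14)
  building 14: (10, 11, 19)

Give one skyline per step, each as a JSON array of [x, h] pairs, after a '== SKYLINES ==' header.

== SKYLINES ==
[[10,15],[11,0]]
[[10,15],[11,14],[20,0]]
[[10,15],[11,14],[15,17],[20,0]]
[[10,15],[11,14],[15,17],[20,0],[40,16],[48,0]]
[[10,15],[11,14],[15,17],[20,20],[22,0],[40,16],[48,0]]
[[10,15],[11,14],[15,17],[20,20],[22,0],[40,16],[50,0]]
[[10,15],[11,14],[15,17],[20,20],[22,0],[34,19],[39,0],[40,16],[50,0]]
[[10,15],[11,14],[15,17],[20,20],[22,0],[34,19],[39,0],[40,16],[50,0]]
[[9,10],[10,15],[11,14],[15,17],[20,20],[22,0],[34,19],[39,0],[40,16],[50,0]]
[[9,10],[10,15],[11,14],[15,17],[20,20],[22,0],[34,19],[39,0],[40,16],[50,0]]
[[9,10],[10,15],[11,20],[12,14],[15,17],[20,20],[22,0],[34,19],[39,0],[40,16],[50,0]]
[[9,10],[10,15],[11,20],[12,14],[15,17],[20,20],[22,3],[25,0],[34,19],[39,0],[40,16],[50,0]]
[[9,10],[10,15],[11,20],[12,14],[15,17],[20,20],[22,14],[34,19],[39,0],[40,16],[50,0]]
[[9,10],[10,19],[11,20],[12,14],[15,17],[20,20],[22,14],[34,19],[39,0],[40,16],[50,0]]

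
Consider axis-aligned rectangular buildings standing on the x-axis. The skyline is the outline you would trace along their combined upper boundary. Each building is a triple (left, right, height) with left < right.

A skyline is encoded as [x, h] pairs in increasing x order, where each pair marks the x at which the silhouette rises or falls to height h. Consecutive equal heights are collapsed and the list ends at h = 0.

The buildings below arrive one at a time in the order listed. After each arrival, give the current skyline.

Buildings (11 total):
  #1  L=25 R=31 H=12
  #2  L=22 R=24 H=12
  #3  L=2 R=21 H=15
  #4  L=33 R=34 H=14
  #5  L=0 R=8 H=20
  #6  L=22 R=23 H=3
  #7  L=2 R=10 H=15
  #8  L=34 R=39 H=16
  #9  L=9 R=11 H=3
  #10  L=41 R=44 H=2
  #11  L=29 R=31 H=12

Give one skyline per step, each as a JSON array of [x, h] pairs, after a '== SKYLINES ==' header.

== SKYLINES ==
[[25,12],[31,0]]
[[22,12],[24,0],[25,12],[31,0]]
[[2,15],[21,0],[22,12],[24,0],[25,12],[31,0]]
[[2,15],[21,0],[22,12],[24,0],[25,12],[31,0],[33,14],[34,0]]
[[0,20],[8,15],[21,0],[22,12],[24,0],[25,12],[31,0],[33,14],[34,0]]
[[0,20],[8,15],[21,0],[22,12],[24,0],[25,12],[31,0],[33,14],[34,0]]
[[0,20],[8,15],[21,0],[22,12],[24,0],[25,12],[31,0],[33,14],[34,0]]
[[0,20],[8,15],[21,0],[22,12],[24,0],[25,12],[31,0],[33,14],[34,16],[39,0]]
[[0,20],[8,15],[21,0],[22,12],[24,0],[25,12],[31,0],[33,14],[34,16],[39,0]]
[[0,20],[8,15],[21,0],[22,12],[24,0],[25,12],[31,0],[33,14],[34,16],[39,0],[41,2],[44,0]]
[[0,20],[8,15],[21,0],[22,12],[24,0],[25,12],[31,0],[33,14],[34,16],[39,0],[41,2],[44,0]]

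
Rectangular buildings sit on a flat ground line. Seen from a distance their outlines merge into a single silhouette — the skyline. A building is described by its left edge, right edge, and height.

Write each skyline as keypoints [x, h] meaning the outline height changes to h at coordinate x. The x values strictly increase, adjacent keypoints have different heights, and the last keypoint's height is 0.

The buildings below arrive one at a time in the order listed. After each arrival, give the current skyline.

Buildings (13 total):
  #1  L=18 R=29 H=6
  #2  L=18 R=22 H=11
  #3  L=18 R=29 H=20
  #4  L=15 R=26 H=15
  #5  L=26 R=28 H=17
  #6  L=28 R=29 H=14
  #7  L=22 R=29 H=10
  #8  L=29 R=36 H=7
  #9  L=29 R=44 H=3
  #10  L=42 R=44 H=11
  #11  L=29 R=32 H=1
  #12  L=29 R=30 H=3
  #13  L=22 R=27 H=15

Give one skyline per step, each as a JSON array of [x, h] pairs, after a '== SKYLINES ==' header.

== SKYLINES ==
[[18,6],[29,0]]
[[18,11],[22,6],[29,0]]
[[18,20],[29,0]]
[[15,15],[18,20],[29,0]]
[[15,15],[18,20],[29,0]]
[[15,15],[18,20],[29,0]]
[[15,15],[18,20],[29,0]]
[[15,15],[18,20],[29,7],[36,0]]
[[15,15],[18,20],[29,7],[36,3],[44,0]]
[[15,15],[18,20],[29,7],[36,3],[42,11],[44,0]]
[[15,15],[18,20],[29,7],[36,3],[42,11],[44,0]]
[[15,15],[18,20],[29,7],[36,3],[42,11],[44,0]]
[[15,15],[18,20],[29,7],[36,3],[42,11],[44,0]]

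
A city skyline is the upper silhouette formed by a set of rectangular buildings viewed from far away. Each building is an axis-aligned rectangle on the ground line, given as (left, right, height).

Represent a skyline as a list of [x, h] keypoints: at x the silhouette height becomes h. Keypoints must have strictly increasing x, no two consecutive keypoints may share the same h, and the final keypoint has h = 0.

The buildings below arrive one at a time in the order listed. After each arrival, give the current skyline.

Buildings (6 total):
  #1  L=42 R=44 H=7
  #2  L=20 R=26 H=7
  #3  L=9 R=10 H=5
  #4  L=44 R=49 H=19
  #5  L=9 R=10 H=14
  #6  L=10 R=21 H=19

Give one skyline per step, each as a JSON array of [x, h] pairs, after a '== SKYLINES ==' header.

== SKYLINES ==
[[42,7],[44,0]]
[[20,7],[26,0],[42,7],[44,0]]
[[9,5],[10,0],[20,7],[26,0],[42,7],[44,0]]
[[9,5],[10,0],[20,7],[26,0],[42,7],[44,19],[49,0]]
[[9,14],[10,0],[20,7],[26,0],[42,7],[44,19],[49,0]]
[[9,14],[10,19],[21,7],[26,0],[42,7],[44,19],[49,0]]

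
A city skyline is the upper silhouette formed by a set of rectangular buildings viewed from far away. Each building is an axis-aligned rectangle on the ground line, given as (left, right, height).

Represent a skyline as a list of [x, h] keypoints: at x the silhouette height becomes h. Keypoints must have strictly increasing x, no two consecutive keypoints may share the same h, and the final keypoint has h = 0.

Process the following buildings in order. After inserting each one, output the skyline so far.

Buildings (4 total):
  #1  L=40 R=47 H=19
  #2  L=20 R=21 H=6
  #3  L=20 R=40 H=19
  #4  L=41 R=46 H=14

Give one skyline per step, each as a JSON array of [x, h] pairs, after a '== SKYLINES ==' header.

== SKYLINES ==
[[40,19],[47,0]]
[[20,6],[21,0],[40,19],[47,0]]
[[20,19],[47,0]]
[[20,19],[47,0]]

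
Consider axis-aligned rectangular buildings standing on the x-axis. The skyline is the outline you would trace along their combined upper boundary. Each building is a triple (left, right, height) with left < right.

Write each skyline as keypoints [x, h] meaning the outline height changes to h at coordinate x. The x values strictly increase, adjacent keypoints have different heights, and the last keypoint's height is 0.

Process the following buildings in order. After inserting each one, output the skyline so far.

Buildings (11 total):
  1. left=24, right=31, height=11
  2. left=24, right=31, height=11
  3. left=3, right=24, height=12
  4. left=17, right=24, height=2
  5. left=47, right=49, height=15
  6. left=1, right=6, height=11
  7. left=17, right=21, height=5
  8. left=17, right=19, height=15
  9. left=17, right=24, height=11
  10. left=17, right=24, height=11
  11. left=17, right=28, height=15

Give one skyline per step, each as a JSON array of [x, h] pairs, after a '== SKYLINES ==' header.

== SKYLINES ==
[[24,11],[31,0]]
[[24,11],[31,0]]
[[3,12],[24,11],[31,0]]
[[3,12],[24,11],[31,0]]
[[3,12],[24,11],[31,0],[47,15],[49,0]]
[[1,11],[3,12],[24,11],[31,0],[47,15],[49,0]]
[[1,11],[3,12],[24,11],[31,0],[47,15],[49,0]]
[[1,11],[3,12],[17,15],[19,12],[24,11],[31,0],[47,15],[49,0]]
[[1,11],[3,12],[17,15],[19,12],[24,11],[31,0],[47,15],[49,0]]
[[1,11],[3,12],[17,15],[19,12],[24,11],[31,0],[47,15],[49,0]]
[[1,11],[3,12],[17,15],[28,11],[31,0],[47,15],[49,0]]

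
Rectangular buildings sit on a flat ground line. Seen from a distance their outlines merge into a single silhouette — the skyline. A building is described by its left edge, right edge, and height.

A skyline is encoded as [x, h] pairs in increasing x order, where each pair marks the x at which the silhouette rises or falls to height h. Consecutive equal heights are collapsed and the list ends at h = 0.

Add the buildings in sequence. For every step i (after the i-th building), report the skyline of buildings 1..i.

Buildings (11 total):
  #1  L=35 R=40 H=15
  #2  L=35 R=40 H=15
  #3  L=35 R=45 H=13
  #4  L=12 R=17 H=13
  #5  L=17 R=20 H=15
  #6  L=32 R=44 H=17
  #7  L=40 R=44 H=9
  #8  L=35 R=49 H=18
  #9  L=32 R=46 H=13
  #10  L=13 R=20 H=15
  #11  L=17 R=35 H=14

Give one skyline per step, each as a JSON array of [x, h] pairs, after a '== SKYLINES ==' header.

== SKYLINES ==
[[35,15],[40,0]]
[[35,15],[40,0]]
[[35,15],[40,13],[45,0]]
[[12,13],[17,0],[35,15],[40,13],[45,0]]
[[12,13],[17,15],[20,0],[35,15],[40,13],[45,0]]
[[12,13],[17,15],[20,0],[32,17],[44,13],[45,0]]
[[12,13],[17,15],[20,0],[32,17],[44,13],[45,0]]
[[12,13],[17,15],[20,0],[32,17],[35,18],[49,0]]
[[12,13],[17,15],[20,0],[32,17],[35,18],[49,0]]
[[12,13],[13,15],[20,0],[32,17],[35,18],[49,0]]
[[12,13],[13,15],[20,14],[32,17],[35,18],[49,0]]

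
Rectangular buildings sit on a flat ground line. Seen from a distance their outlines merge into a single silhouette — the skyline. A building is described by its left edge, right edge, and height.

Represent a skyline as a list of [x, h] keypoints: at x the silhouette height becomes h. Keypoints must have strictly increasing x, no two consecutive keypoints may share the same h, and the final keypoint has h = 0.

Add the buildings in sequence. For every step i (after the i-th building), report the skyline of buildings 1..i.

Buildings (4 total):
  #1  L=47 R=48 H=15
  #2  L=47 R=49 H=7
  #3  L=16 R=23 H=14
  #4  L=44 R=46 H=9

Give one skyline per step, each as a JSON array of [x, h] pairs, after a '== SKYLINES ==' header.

== SKYLINES ==
[[47,15],[48,0]]
[[47,15],[48,7],[49,0]]
[[16,14],[23,0],[47,15],[48,7],[49,0]]
[[16,14],[23,0],[44,9],[46,0],[47,15],[48,7],[49,0]]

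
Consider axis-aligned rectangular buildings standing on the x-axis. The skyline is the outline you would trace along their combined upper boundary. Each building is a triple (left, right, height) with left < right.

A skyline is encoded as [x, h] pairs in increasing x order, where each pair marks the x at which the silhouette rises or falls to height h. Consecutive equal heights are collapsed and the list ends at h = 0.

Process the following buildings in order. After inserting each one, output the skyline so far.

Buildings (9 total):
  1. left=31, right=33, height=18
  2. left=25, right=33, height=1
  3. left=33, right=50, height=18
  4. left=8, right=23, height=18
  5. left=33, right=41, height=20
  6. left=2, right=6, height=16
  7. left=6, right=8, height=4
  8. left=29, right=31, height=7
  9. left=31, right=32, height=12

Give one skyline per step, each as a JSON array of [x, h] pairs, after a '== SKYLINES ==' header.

== SKYLINES ==
[[31,18],[33,0]]
[[25,1],[31,18],[33,0]]
[[25,1],[31,18],[50,0]]
[[8,18],[23,0],[25,1],[31,18],[50,0]]
[[8,18],[23,0],[25,1],[31,18],[33,20],[41,18],[50,0]]
[[2,16],[6,0],[8,18],[23,0],[25,1],[31,18],[33,20],[41,18],[50,0]]
[[2,16],[6,4],[8,18],[23,0],[25,1],[31,18],[33,20],[41,18],[50,0]]
[[2,16],[6,4],[8,18],[23,0],[25,1],[29,7],[31,18],[33,20],[41,18],[50,0]]
[[2,16],[6,4],[8,18],[23,0],[25,1],[29,7],[31,18],[33,20],[41,18],[50,0]]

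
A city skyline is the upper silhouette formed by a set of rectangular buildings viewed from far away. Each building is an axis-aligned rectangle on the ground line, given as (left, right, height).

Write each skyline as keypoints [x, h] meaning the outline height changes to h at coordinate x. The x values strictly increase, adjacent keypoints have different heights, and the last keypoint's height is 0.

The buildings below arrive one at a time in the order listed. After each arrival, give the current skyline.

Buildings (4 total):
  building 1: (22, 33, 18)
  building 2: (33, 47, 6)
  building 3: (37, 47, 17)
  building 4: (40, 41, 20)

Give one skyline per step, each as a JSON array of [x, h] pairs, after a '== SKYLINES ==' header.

== SKYLINES ==
[[22,18],[33,0]]
[[22,18],[33,6],[47,0]]
[[22,18],[33,6],[37,17],[47,0]]
[[22,18],[33,6],[37,17],[40,20],[41,17],[47,0]]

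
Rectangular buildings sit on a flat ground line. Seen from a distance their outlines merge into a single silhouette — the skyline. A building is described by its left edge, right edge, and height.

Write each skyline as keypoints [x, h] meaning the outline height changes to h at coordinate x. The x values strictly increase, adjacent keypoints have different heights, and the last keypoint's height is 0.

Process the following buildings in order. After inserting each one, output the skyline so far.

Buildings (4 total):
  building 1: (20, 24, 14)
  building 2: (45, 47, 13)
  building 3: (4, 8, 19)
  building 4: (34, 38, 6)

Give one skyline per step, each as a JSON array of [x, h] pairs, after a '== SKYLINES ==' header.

== SKYLINES ==
[[20,14],[24,0]]
[[20,14],[24,0],[45,13],[47,0]]
[[4,19],[8,0],[20,14],[24,0],[45,13],[47,0]]
[[4,19],[8,0],[20,14],[24,0],[34,6],[38,0],[45,13],[47,0]]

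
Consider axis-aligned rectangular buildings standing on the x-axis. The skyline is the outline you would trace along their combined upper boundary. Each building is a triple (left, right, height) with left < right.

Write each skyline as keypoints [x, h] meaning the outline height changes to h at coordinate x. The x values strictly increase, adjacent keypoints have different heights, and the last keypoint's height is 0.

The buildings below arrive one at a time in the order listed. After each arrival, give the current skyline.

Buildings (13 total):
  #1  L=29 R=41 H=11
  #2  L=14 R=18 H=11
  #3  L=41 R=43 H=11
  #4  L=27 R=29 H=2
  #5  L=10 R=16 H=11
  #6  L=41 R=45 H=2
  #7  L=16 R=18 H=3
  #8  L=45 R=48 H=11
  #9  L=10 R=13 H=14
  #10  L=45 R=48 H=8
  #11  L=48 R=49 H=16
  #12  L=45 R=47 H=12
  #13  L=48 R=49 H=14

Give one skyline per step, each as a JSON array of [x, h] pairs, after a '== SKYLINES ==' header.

== SKYLINES ==
[[29,11],[41,0]]
[[14,11],[18,0],[29,11],[41,0]]
[[14,11],[18,0],[29,11],[43,0]]
[[14,11],[18,0],[27,2],[29,11],[43,0]]
[[10,11],[18,0],[27,2],[29,11],[43,0]]
[[10,11],[18,0],[27,2],[29,11],[43,2],[45,0]]
[[10,11],[18,0],[27,2],[29,11],[43,2],[45,0]]
[[10,11],[18,0],[27,2],[29,11],[43,2],[45,11],[48,0]]
[[10,14],[13,11],[18,0],[27,2],[29,11],[43,2],[45,11],[48,0]]
[[10,14],[13,11],[18,0],[27,2],[29,11],[43,2],[45,11],[48,0]]
[[10,14],[13,11],[18,0],[27,2],[29,11],[43,2],[45,11],[48,16],[49,0]]
[[10,14],[13,11],[18,0],[27,2],[29,11],[43,2],[45,12],[47,11],[48,16],[49,0]]
[[10,14],[13,11],[18,0],[27,2],[29,11],[43,2],[45,12],[47,11],[48,16],[49,0]]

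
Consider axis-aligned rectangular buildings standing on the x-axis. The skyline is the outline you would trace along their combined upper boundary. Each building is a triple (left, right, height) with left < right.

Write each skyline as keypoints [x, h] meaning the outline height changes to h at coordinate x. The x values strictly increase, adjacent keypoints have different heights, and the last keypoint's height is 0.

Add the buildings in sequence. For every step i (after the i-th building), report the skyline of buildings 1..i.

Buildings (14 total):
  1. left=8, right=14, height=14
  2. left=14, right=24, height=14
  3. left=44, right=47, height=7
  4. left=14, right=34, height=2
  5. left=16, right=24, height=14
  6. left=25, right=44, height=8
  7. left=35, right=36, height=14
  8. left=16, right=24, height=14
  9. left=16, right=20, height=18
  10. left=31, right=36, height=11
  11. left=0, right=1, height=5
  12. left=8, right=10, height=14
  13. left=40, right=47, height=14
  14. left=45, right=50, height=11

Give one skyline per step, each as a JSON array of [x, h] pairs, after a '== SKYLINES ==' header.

== SKYLINES ==
[[8,14],[14,0]]
[[8,14],[24,0]]
[[8,14],[24,0],[44,7],[47,0]]
[[8,14],[24,2],[34,0],[44,7],[47,0]]
[[8,14],[24,2],[34,0],[44,7],[47,0]]
[[8,14],[24,2],[25,8],[44,7],[47,0]]
[[8,14],[24,2],[25,8],[35,14],[36,8],[44,7],[47,0]]
[[8,14],[24,2],[25,8],[35,14],[36,8],[44,7],[47,0]]
[[8,14],[16,18],[20,14],[24,2],[25,8],[35,14],[36,8],[44,7],[47,0]]
[[8,14],[16,18],[20,14],[24,2],[25,8],[31,11],[35,14],[36,8],[44,7],[47,0]]
[[0,5],[1,0],[8,14],[16,18],[20,14],[24,2],[25,8],[31,11],[35,14],[36,8],[44,7],[47,0]]
[[0,5],[1,0],[8,14],[16,18],[20,14],[24,2],[25,8],[31,11],[35,14],[36,8],[44,7],[47,0]]
[[0,5],[1,0],[8,14],[16,18],[20,14],[24,2],[25,8],[31,11],[35,14],[36,8],[40,14],[47,0]]
[[0,5],[1,0],[8,14],[16,18],[20,14],[24,2],[25,8],[31,11],[35,14],[36,8],[40,14],[47,11],[50,0]]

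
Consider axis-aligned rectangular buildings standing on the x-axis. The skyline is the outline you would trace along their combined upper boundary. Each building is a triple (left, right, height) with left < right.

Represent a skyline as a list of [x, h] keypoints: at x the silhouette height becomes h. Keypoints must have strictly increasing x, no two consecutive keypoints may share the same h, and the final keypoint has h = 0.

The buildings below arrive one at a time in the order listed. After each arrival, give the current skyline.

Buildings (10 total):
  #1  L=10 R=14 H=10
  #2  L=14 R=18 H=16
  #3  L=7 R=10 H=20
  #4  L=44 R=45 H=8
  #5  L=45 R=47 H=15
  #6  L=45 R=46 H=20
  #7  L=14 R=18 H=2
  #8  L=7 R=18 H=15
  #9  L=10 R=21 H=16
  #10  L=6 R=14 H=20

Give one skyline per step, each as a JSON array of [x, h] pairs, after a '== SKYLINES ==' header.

== SKYLINES ==
[[10,10],[14,0]]
[[10,10],[14,16],[18,0]]
[[7,20],[10,10],[14,16],[18,0]]
[[7,20],[10,10],[14,16],[18,0],[44,8],[45,0]]
[[7,20],[10,10],[14,16],[18,0],[44,8],[45,15],[47,0]]
[[7,20],[10,10],[14,16],[18,0],[44,8],[45,20],[46,15],[47,0]]
[[7,20],[10,10],[14,16],[18,0],[44,8],[45,20],[46,15],[47,0]]
[[7,20],[10,15],[14,16],[18,0],[44,8],[45,20],[46,15],[47,0]]
[[7,20],[10,16],[21,0],[44,8],[45,20],[46,15],[47,0]]
[[6,20],[14,16],[21,0],[44,8],[45,20],[46,15],[47,0]]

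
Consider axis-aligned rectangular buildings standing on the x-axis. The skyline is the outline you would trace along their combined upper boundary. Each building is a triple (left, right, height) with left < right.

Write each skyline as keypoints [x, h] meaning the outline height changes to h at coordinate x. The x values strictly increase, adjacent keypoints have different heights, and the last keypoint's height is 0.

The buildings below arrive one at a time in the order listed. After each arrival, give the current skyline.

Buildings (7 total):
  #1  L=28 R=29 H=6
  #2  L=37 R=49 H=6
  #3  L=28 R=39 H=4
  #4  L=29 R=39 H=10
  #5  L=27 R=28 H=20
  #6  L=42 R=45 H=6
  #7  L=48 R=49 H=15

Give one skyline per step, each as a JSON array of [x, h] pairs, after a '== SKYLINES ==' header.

== SKYLINES ==
[[28,6],[29,0]]
[[28,6],[29,0],[37,6],[49,0]]
[[28,6],[29,4],[37,6],[49,0]]
[[28,6],[29,10],[39,6],[49,0]]
[[27,20],[28,6],[29,10],[39,6],[49,0]]
[[27,20],[28,6],[29,10],[39,6],[49,0]]
[[27,20],[28,6],[29,10],[39,6],[48,15],[49,0]]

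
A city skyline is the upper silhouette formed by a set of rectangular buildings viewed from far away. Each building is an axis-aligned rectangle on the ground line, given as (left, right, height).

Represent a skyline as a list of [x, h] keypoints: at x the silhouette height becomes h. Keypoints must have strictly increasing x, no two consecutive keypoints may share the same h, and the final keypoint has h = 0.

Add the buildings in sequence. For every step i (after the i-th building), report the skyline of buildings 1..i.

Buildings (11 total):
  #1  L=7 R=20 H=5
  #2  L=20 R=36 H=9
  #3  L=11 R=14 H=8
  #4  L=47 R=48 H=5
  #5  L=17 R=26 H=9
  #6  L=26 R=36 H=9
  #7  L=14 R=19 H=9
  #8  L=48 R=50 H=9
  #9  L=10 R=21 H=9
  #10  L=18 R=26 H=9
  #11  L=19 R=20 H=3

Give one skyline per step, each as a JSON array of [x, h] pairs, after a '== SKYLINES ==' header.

== SKYLINES ==
[[7,5],[20,0]]
[[7,5],[20,9],[36,0]]
[[7,5],[11,8],[14,5],[20,9],[36,0]]
[[7,5],[11,8],[14,5],[20,9],[36,0],[47,5],[48,0]]
[[7,5],[11,8],[14,5],[17,9],[36,0],[47,5],[48,0]]
[[7,5],[11,8],[14,5],[17,9],[36,0],[47,5],[48,0]]
[[7,5],[11,8],[14,9],[36,0],[47,5],[48,0]]
[[7,5],[11,8],[14,9],[36,0],[47,5],[48,9],[50,0]]
[[7,5],[10,9],[36,0],[47,5],[48,9],[50,0]]
[[7,5],[10,9],[36,0],[47,5],[48,9],[50,0]]
[[7,5],[10,9],[36,0],[47,5],[48,9],[50,0]]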